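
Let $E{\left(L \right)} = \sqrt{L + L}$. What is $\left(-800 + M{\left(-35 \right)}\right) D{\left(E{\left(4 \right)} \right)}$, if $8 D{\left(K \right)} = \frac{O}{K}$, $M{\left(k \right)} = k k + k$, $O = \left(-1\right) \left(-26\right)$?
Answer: $\frac{2535 \sqrt{2}}{8} \approx 448.13$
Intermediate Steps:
$O = 26$
$M{\left(k \right)} = k + k^{2}$ ($M{\left(k \right)} = k^{2} + k = k + k^{2}$)
$E{\left(L \right)} = \sqrt{2} \sqrt{L}$ ($E{\left(L \right)} = \sqrt{2 L} = \sqrt{2} \sqrt{L}$)
$D{\left(K \right)} = \frac{13}{4 K}$ ($D{\left(K \right)} = \frac{26 \frac{1}{K}}{8} = \frac{13}{4 K}$)
$\left(-800 + M{\left(-35 \right)}\right) D{\left(E{\left(4 \right)} \right)} = \left(-800 - 35 \left(1 - 35\right)\right) \frac{13}{4 \sqrt{2} \sqrt{4}} = \left(-800 - -1190\right) \frac{13}{4 \sqrt{2} \cdot 2} = \left(-800 + 1190\right) \frac{13}{4 \cdot 2 \sqrt{2}} = 390 \frac{13 \frac{\sqrt{2}}{4}}{4} = 390 \frac{13 \sqrt{2}}{16} = \frac{2535 \sqrt{2}}{8}$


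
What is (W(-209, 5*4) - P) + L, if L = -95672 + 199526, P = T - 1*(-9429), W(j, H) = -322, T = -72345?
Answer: 166448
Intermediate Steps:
P = -62916 (P = -72345 - 1*(-9429) = -72345 + 9429 = -62916)
L = 103854
(W(-209, 5*4) - P) + L = (-322 - 1*(-62916)) + 103854 = (-322 + 62916) + 103854 = 62594 + 103854 = 166448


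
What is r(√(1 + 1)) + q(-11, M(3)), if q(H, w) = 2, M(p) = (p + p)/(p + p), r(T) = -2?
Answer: 0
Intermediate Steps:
M(p) = 1 (M(p) = (2*p)/((2*p)) = (2*p)*(1/(2*p)) = 1)
r(√(1 + 1)) + q(-11, M(3)) = -2 + 2 = 0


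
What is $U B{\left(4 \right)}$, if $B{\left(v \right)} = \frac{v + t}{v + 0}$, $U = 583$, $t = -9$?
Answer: $- \frac{2915}{4} \approx -728.75$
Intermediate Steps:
$B{\left(v \right)} = \frac{-9 + v}{v}$ ($B{\left(v \right)} = \frac{v - 9}{v + 0} = \frac{-9 + v}{v}$)
$U B{\left(4 \right)} = 583 \frac{-9 + 4}{4} = 583 \cdot \frac{1}{4} \left(-5\right) = 583 \left(- \frac{5}{4}\right) = - \frac{2915}{4}$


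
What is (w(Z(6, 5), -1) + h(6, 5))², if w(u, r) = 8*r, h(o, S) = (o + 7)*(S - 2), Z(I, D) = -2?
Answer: 961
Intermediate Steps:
h(o, S) = (-2 + S)*(7 + o) (h(o, S) = (7 + o)*(-2 + S) = (-2 + S)*(7 + o))
(w(Z(6, 5), -1) + h(6, 5))² = (8*(-1) + (-14 - 2*6 + 7*5 + 5*6))² = (-8 + (-14 - 12 + 35 + 30))² = (-8 + 39)² = 31² = 961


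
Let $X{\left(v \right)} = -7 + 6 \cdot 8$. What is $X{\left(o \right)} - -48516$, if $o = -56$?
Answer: $48557$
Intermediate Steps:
$X{\left(v \right)} = 41$ ($X{\left(v \right)} = -7 + 48 = 41$)
$X{\left(o \right)} - -48516 = 41 - -48516 = 41 + 48516 = 48557$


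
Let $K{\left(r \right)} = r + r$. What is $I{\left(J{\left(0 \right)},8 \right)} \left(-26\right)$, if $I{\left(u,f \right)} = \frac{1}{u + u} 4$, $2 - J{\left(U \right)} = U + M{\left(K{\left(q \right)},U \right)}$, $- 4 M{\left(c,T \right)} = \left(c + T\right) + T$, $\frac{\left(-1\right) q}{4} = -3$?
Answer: $- \frac{13}{2} \approx -6.5$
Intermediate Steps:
$q = 12$ ($q = \left(-4\right) \left(-3\right) = 12$)
$K{\left(r \right)} = 2 r$
$M{\left(c,T \right)} = - \frac{T}{2} - \frac{c}{4}$ ($M{\left(c,T \right)} = - \frac{\left(c + T\right) + T}{4} = - \frac{\left(T + c\right) + T}{4} = - \frac{c + 2 T}{4} = - \frac{T}{2} - \frac{c}{4}$)
$J{\left(U \right)} = 8 - \frac{U}{2}$ ($J{\left(U \right)} = 2 - \left(U - \left(\frac{U}{2} + \frac{1}{4} \cdot 2 \cdot 12\right)\right) = 2 - \left(U - \left(6 + \frac{U}{2}\right)\right) = 2 - \left(-6 + \frac{U}{2}\right) = 8 - \frac{U}{2}$)
$I{\left(u,f \right)} = \frac{2}{u}$ ($I{\left(u,f \right)} = \frac{1}{2 u} 4 = \frac{2}{u}$)
$I{\left(J{\left(0 \right)},8 \right)} \left(-26\right) = \frac{2}{8 - 0} \left(-26\right) = \frac{2}{8 + 0} \left(-26\right) = \frac{2}{8} \left(-26\right) = 2 \cdot \frac{1}{8} \left(-26\right) = \frac{1}{4} \left(-26\right) = - \frac{13}{2}$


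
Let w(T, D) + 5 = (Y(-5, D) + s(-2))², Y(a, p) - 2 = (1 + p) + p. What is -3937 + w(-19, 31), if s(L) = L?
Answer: 27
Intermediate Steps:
Y(a, p) = 3 + 2*p (Y(a, p) = 2 + ((1 + p) + p) = 2 + (1 + 2*p) = 3 + 2*p)
w(T, D) = -5 + (1 + 2*D)² (w(T, D) = -5 + ((3 + 2*D) - 2)² = -5 + (1 + 2*D)²)
-3937 + w(-19, 31) = -3937 + (-5 + (1 + 2*31)²) = -3937 + (-5 + (1 + 62)²) = -3937 + (-5 + 63²) = -3937 + (-5 + 3969) = -3937 + 3964 = 27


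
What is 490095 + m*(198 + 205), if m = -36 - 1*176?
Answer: 404659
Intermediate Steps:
m = -212 (m = -36 - 176 = -212)
490095 + m*(198 + 205) = 490095 - 212*(198 + 205) = 490095 - 212*403 = 490095 - 85436 = 404659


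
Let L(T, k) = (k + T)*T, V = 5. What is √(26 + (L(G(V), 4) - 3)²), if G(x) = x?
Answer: √1790 ≈ 42.308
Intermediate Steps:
L(T, k) = T*(T + k) (L(T, k) = (T + k)*T = T*(T + k))
√(26 + (L(G(V), 4) - 3)²) = √(26 + (5*(5 + 4) - 3)²) = √(26 + (5*9 - 3)²) = √(26 + (45 - 3)²) = √(26 + 42²) = √(26 + 1764) = √1790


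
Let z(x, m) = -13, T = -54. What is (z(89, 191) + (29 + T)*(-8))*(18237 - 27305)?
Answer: -1695716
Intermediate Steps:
(z(89, 191) + (29 + T)*(-8))*(18237 - 27305) = (-13 + (29 - 54)*(-8))*(18237 - 27305) = (-13 - 25*(-8))*(-9068) = (-13 + 200)*(-9068) = 187*(-9068) = -1695716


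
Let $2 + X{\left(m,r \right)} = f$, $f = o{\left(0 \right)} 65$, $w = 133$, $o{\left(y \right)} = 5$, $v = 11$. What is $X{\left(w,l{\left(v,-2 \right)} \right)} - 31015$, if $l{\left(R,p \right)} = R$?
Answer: $-30692$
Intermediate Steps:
$f = 325$ ($f = 5 \cdot 65 = 325$)
$X{\left(m,r \right)} = 323$ ($X{\left(m,r \right)} = -2 + 325 = 323$)
$X{\left(w,l{\left(v,-2 \right)} \right)} - 31015 = 323 - 31015 = -30692$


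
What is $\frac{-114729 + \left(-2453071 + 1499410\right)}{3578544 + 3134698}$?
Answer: $- \frac{534195}{3356621} \approx -0.15915$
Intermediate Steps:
$\frac{-114729 + \left(-2453071 + 1499410\right)}{3578544 + 3134698} = \frac{-114729 - 953661}{6713242} = \left(-1068390\right) \frac{1}{6713242} = - \frac{534195}{3356621}$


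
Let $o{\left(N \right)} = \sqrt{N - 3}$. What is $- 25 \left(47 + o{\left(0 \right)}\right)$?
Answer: $-1175 - 25 i \sqrt{3} \approx -1175.0 - 43.301 i$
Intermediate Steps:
$o{\left(N \right)} = \sqrt{-3 + N}$
$- 25 \left(47 + o{\left(0 \right)}\right) = - 25 \left(47 + \sqrt{-3 + 0}\right) = - 25 \left(47 + \sqrt{-3}\right) = - 25 \left(47 + i \sqrt{3}\right) = -1175 - 25 i \sqrt{3}$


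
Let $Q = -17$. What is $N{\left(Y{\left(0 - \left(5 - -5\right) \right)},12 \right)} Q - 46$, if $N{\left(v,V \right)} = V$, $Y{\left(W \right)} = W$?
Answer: $-250$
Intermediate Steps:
$N{\left(Y{\left(0 - \left(5 - -5\right) \right)},12 \right)} Q - 46 = 12 \left(-17\right) - 46 = -204 - 46 = -250$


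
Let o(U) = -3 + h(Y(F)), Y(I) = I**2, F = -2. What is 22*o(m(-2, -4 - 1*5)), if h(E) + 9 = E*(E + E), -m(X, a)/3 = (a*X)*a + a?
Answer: 440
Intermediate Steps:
m(X, a) = -3*a - 3*X*a**2 (m(X, a) = -3*((a*X)*a + a) = -3*((X*a)*a + a) = -3*(X*a**2 + a) = -3*(a + X*a**2) = -3*a - 3*X*a**2)
h(E) = -9 + 2*E**2 (h(E) = -9 + E*(E + E) = -9 + E*(2*E) = -9 + 2*E**2)
o(U) = 20 (o(U) = -3 + (-9 + 2*((-2)**2)**2) = -3 + (-9 + 2*4**2) = -3 + (-9 + 2*16) = -3 + (-9 + 32) = -3 + 23 = 20)
22*o(m(-2, -4 - 1*5)) = 22*20 = 440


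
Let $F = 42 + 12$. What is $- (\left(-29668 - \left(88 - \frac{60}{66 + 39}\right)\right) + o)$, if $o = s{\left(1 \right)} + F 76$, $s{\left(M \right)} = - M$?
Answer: $\frac{179567}{7} \approx 25652.0$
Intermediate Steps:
$F = 54$
$o = 4103$ ($o = \left(-1\right) 1 + 54 \cdot 76 = -1 + 4104 = 4103$)
$- (\left(-29668 - \left(88 - \frac{60}{66 + 39}\right)\right) + o) = - (\left(-29668 - \left(88 - \frac{60}{66 + 39}\right)\right) + 4103) = - (\left(-29668 - \left(88 - \frac{60}{105}\right)\right) + 4103) = - (\left(-29668 + \left(-88 + 60 \cdot \frac{1}{105}\right)\right) + 4103) = - (\left(-29668 + \left(-88 + \frac{4}{7}\right)\right) + 4103) = - (\left(-29668 - \frac{612}{7}\right) + 4103) = - (- \frac{208288}{7} + 4103) = \left(-1\right) \left(- \frac{179567}{7}\right) = \frac{179567}{7}$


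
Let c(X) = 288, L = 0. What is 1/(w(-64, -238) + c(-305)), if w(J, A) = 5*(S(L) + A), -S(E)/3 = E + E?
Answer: -1/902 ≈ -0.0011086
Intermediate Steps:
S(E) = -6*E (S(E) = -3*(E + E) = -6*E)
w(J, A) = 5*A (w(J, A) = 5*(-6*0 + A) = 5*(0 + A) = 5*A)
1/(w(-64, -238) + c(-305)) = 1/(5*(-238) + 288) = 1/(-1190 + 288) = 1/(-902) = -1/902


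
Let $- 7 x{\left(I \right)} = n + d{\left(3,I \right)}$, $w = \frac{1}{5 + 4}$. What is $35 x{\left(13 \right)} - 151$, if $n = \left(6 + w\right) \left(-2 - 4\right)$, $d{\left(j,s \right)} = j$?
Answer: $\frac{52}{3} \approx 17.333$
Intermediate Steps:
$w = \frac{1}{9} \approx 0.11111$
$n = - \frac{110}{3}$ ($n = \left(6 + \frac{1}{9}\right) \left(-2 - 4\right) = \frac{55}{9} \left(-6\right) = - \frac{110}{3} \approx -36.667$)
$x{\left(I \right)} = \frac{101}{21}$ ($x{\left(I \right)} = - \frac{- \frac{110}{3} + 3}{7} = \left(- \frac{1}{7}\right) \left(- \frac{101}{3}\right) = \frac{101}{21}$)
$35 x{\left(13 \right)} - 151 = 35 \cdot \frac{101}{21} - 151 = \frac{505}{3} - 151 = \frac{52}{3}$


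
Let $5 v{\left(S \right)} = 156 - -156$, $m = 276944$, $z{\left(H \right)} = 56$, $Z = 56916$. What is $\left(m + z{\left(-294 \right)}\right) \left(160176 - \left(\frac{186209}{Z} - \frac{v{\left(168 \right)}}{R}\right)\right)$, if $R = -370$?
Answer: $\frac{23358448263143830}{526473} \approx 4.4368 \cdot 10^{10}$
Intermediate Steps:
$v{\left(S \right)} = \frac{312}{5}$ ($v{\left(S \right)} = \frac{156 - -156}{5} = \frac{156 + 156}{5} = \frac{1}{5} \cdot 312 = \frac{312}{5}$)
$\left(m + z{\left(-294 \right)}\right) \left(160176 - \left(\frac{186209}{Z} - \frac{v{\left(168 \right)}}{R}\right)\right) = \left(276944 + 56\right) \left(160176 + \left(- \frac{186209}{56916} + \frac{312}{5 \left(-370\right)}\right)\right) = 277000 \left(160176 + \left(\left(-186209\right) \frac{1}{56916} + \frac{312}{5} \left(- \frac{1}{370}\right)\right)\right) = 277000 \left(160176 - \frac{181122221}{52647300}\right) = 277000 \cdot \frac{8432652802579}{52647300} = \frac{23358448263143830}{526473}$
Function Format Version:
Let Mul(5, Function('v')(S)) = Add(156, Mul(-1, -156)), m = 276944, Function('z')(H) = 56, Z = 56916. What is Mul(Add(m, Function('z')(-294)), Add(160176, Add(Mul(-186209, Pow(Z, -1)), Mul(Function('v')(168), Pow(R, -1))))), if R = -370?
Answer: Rational(23358448263143830, 526473) ≈ 4.4368e+10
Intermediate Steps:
Function('v')(S) = Rational(312, 5) (Function('v')(S) = Mul(Rational(1, 5), Add(156, Mul(-1, -156))) = Mul(Rational(1, 5), Add(156, 156)) = Mul(Rational(1, 5), 312) = Rational(312, 5))
Mul(Add(m, Function('z')(-294)), Add(160176, Add(Mul(-186209, Pow(Z, -1)), Mul(Function('v')(168), Pow(R, -1))))) = Mul(Add(276944, 56), Add(160176, Add(Mul(-186209, Pow(56916, -1)), Mul(Rational(312, 5), Pow(-370, -1))))) = Mul(277000, Add(160176, Add(Mul(-186209, Rational(1, 56916)), Mul(Rational(312, 5), Rational(-1, 370))))) = Mul(277000, Add(160176, Add(Rational(-186209, 56916), Rational(-156, 925)))) = Mul(277000, Add(160176, Rational(-181122221, 52647300))) = Mul(277000, Rational(8432652802579, 52647300)) = Rational(23358448263143830, 526473)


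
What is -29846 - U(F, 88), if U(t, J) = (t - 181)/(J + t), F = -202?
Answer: -3402827/114 ≈ -29849.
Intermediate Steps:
U(t, J) = (-181 + t)/(J + t)
-29846 - U(F, 88) = -29846 - (-181 - 202)/(88 - 202) = -29846 - (-383)/(-114) = -29846 - (-1)*(-383)/114 = -29846 - 1*383/114 = -29846 - 383/114 = -3402827/114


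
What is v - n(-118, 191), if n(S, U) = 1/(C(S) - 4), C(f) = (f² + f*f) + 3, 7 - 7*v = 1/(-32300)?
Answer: 6296008447/6296206700 ≈ 0.99997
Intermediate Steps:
v = 226101/226100 (v = 1 - ⅐/(-32300) = 1 - ⅐*(-1/32300) = 1 + 1/226100 = 226101/226100 ≈ 1.0000)
C(f) = 3 + 2*f² (C(f) = (f² + f²) + 3 = 2*f² + 3 = 3 + 2*f²)
n(S, U) = 1/(-1 + 2*S²) (n(S, U) = 1/((3 + 2*S²) - 4) = 1/(-1 + 2*S²))
v - n(-118, 191) = 226101/226100 - 1/(-1 + 2*(-118)²) = 226101/226100 - 1/(-1 + 2*13924) = 226101/226100 - 1/(-1 + 27848) = 226101/226100 - 1/27847 = 6296008447/6296206700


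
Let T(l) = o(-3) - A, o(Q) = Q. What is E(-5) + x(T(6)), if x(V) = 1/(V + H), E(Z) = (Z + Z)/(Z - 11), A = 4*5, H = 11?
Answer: 13/24 ≈ 0.54167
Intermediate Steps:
A = 20
T(l) = -23 (T(l) = -3 - 1*20 = -3 - 20 = -23)
E(Z) = 2*Z/(-11 + Z) (E(Z) = (2*Z)/(-11 + Z) = 2*Z/(-11 + Z))
x(V) = 1/(11 + V) (x(V) = 1/(V + 11) = 1/(11 + V))
E(-5) + x(T(6)) = 2*(-5)/(-11 - 5) + 1/(11 - 23) = 2*(-5)/(-16) + 1/(-12) = 2*(-5)*(-1/16) - 1/12 = 5/8 - 1/12 = 13/24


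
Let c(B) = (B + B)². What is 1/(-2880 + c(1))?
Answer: -1/2876 ≈ -0.00034771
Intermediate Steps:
c(B) = 4*B² (c(B) = (2*B)² = 4*B²)
1/(-2880 + c(1)) = 1/(-2880 + 4*1²) = 1/(-2880 + 4*1) = 1/(-2880 + 4) = 1/(-2876) = -1/2876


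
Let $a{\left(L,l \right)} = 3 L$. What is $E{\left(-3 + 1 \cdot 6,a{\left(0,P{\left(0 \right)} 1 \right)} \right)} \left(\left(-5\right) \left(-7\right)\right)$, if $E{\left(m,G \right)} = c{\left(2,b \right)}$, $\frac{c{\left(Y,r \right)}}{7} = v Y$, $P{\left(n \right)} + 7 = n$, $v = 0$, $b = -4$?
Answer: $0$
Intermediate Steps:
$P{\left(n \right)} = -7 + n$
$c{\left(Y,r \right)} = 0$ ($c{\left(Y,r \right)} = 7 \cdot 0 Y = 7 \cdot 0 = 0$)
$E{\left(m,G \right)} = 0$
$E{\left(-3 + 1 \cdot 6,a{\left(0,P{\left(0 \right)} 1 \right)} \right)} \left(\left(-5\right) \left(-7\right)\right) = 0 \left(\left(-5\right) \left(-7\right)\right) = 0 \cdot 35 = 0$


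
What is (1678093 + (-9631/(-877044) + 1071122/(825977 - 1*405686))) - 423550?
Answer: 154147560087385187/122871233268 ≈ 1.2545e+6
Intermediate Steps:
(1678093 + (-9631/(-877044) + 1071122/(825977 - 1*405686))) - 423550 = (1678093 + (-9631*(-1/877044) + 1071122/(825977 - 405686))) - 423550 = (1678093 + (9631/877044 + 1071122/420291)) - 423550 = (1678093 + 314489648663/122871233268) - 423550 = 206189670938046587/122871233268 - 423550 = 154147560087385187/122871233268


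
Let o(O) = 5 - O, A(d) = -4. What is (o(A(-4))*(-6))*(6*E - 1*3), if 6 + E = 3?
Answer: 1134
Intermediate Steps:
E = -3 (E = -6 + 3 = -3)
(o(A(-4))*(-6))*(6*E - 1*3) = ((5 - 1*(-4))*(-6))*(6*(-3) - 1*3) = ((5 + 4)*(-6))*(-18 - 3) = (9*(-6))*(-21) = -54*(-21) = 1134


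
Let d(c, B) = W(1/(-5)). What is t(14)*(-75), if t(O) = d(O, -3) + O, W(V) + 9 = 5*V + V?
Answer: -285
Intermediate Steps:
W(V) = -9 + 6*V (W(V) = -9 + (5*V + V) = -9 + 6*V)
d(c, B) = -51/5 (d(c, B) = -9 + 6*(1/(-5)) = -9 + 6*(1*(-⅕)) = -9 + 6*(-⅕) = -9 - 6/5 = -51/5)
t(O) = -51/5 + O
t(14)*(-75) = (-51/5 + 14)*(-75) = (19/5)*(-75) = -285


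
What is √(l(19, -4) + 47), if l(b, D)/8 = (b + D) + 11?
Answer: √255 ≈ 15.969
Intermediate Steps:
l(b, D) = 88 + 8*D + 8*b (l(b, D) = 8*((b + D) + 11) = 8*((D + b) + 11) = 8*(11 + D + b) = 88 + 8*D + 8*b)
√(l(19, -4) + 47) = √((88 + 8*(-4) + 8*19) + 47) = √((88 - 32 + 152) + 47) = √(208 + 47) = √255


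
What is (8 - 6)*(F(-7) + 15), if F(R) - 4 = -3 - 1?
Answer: 30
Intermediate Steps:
F(R) = 0 (F(R) = 4 + (-3 - 1) = 4 - 4 = 0)
(8 - 6)*(F(-7) + 15) = (8 - 6)*(0 + 15) = 2*15 = 30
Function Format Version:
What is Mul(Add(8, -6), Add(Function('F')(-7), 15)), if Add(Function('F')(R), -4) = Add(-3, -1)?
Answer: 30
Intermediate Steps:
Function('F')(R) = 0 (Function('F')(R) = Add(4, Add(-3, -1)) = Add(4, -4) = 0)
Mul(Add(8, -6), Add(Function('F')(-7), 15)) = Mul(Add(8, -6), Add(0, 15)) = Mul(2, 15) = 30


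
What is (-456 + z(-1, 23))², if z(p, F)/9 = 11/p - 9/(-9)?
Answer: 298116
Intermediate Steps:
z(p, F) = 9 + 99/p (z(p, F) = 9*(11/p - 9/(-9)) = 9*(11/p - 9*(-⅑)) = 9*(11/p + 1) = 9*(1 + 11/p) = 9 + 99/p)
(-456 + z(-1, 23))² = (-456 + (9 + 99/(-1)))² = (-456 + (9 + 99*(-1)))² = (-456 + (9 - 99))² = (-456 - 90)² = (-546)² = 298116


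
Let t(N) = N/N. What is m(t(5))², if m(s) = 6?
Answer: 36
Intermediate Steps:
t(N) = 1
m(t(5))² = 6² = 36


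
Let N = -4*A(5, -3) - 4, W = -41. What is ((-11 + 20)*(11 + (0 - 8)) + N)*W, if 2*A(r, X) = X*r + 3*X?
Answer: -2911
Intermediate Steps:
A(r, X) = 3*X/2 + X*r/2 (A(r, X) = (X*r + 3*X)/2 = (3*X + X*r)/2 = 3*X/2 + X*r/2)
N = 44 (N = -2*(-3)*(3 + 5) - 4 = -2*(-3)*8 - 4 = -4*(-12) - 4 = 48 - 4 = 44)
((-11 + 20)*(11 + (0 - 8)) + N)*W = ((-11 + 20)*(11 + (0 - 8)) + 44)*(-41) = (9*(11 - 8) + 44)*(-41) = (9*3 + 44)*(-41) = (27 + 44)*(-41) = 71*(-41) = -2911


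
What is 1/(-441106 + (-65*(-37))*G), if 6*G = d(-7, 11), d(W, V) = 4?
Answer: -3/1318508 ≈ -2.2753e-6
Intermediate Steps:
G = ⅔ (G = (⅙)*4 = ⅔ ≈ 0.66667)
1/(-441106 + (-65*(-37))*G) = 1/(-441106 - 65*(-37)*(⅔)) = 1/(-441106 + 2405*(⅔)) = 1/(-441106 + 4810/3) = 1/(-1318508/3) = -3/1318508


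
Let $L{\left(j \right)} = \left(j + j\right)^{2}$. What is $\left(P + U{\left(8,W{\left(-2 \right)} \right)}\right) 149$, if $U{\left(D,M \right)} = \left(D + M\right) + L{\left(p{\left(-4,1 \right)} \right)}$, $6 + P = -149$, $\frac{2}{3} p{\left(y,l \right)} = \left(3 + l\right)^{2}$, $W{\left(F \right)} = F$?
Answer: $321095$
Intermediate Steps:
$p{\left(y,l \right)} = \frac{3 \left(3 + l\right)^{2}}{2}$
$P = -155$ ($P = -6 - 149 = -155$)
$L{\left(j \right)} = 4 j^{2}$ ($L{\left(j \right)} = \left(2 j\right)^{2} = 4 j^{2}$)
$U{\left(D,M \right)} = 2304 + D + M$ ($U{\left(D,M \right)} = \left(D + M\right) + 4 \left(\frac{3 \left(3 + 1\right)^{2}}{2}\right)^{2} = \left(D + M\right) + 4 \left(\frac{3 \cdot 4^{2}}{2}\right)^{2} = \left(D + M\right) + 4 \left(\frac{3}{2} \cdot 16\right)^{2} = \left(D + M\right) + 4 \cdot 24^{2} = \left(D + M\right) + 4 \cdot 576 = \left(D + M\right) + 2304 = 2304 + D + M$)
$\left(P + U{\left(8,W{\left(-2 \right)} \right)}\right) 149 = \left(-155 + \left(2304 + 8 - 2\right)\right) 149 = \left(-155 + 2310\right) 149 = 2155 \cdot 149 = 321095$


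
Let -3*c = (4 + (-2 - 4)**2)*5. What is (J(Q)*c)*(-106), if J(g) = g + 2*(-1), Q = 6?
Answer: 84800/3 ≈ 28267.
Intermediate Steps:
J(g) = -2 + g (J(g) = g - 2 = -2 + g)
c = -200/3 (c = -(4 + (-2 - 4)**2)*5/3 = -(4 + (-6)**2)*5/3 = -(4 + 36)*5/3 = -40*5/3 = -1/3*200 = -200/3 ≈ -66.667)
(J(Q)*c)*(-106) = ((-2 + 6)*(-200/3))*(-106) = (4*(-200/3))*(-106) = -800/3*(-106) = 84800/3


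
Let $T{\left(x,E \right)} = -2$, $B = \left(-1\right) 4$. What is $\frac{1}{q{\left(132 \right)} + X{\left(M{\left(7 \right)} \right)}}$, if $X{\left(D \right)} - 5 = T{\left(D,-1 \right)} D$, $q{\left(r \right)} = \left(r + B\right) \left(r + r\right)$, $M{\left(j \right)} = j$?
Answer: $\frac{1}{33783} \approx 2.9601 \cdot 10^{-5}$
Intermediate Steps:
$B = -4$
$q{\left(r \right)} = 2 r \left(-4 + r\right)$ ($q{\left(r \right)} = \left(r - 4\right) \left(r + r\right) = \left(-4 + r\right) 2 r = 2 r \left(-4 + r\right)$)
$X{\left(D \right)} = 5 - 2 D$
$\frac{1}{q{\left(132 \right)} + X{\left(M{\left(7 \right)} \right)}} = \frac{1}{2 \cdot 132 \left(-4 + 132\right) + \left(5 - 14\right)} = \frac{1}{2 \cdot 132 \cdot 128 + \left(5 - 14\right)} = \frac{1}{33792 - 9} = \frac{1}{33783}$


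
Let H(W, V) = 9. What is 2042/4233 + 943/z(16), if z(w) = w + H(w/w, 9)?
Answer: 4042769/105825 ≈ 38.202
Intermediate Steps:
z(w) = 9 + w (z(w) = w + 9 = 9 + w)
2042/4233 + 943/z(16) = 2042/4233 + 943/(9 + 16) = 2042*(1/4233) + 943/25 = 2042/4233 + 943*(1/25) = 2042/4233 + 943/25 = 4042769/105825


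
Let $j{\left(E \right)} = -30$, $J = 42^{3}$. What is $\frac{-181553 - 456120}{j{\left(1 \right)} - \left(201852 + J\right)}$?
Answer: $\frac{637673}{275970} \approx 2.3107$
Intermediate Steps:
$J = 74088$
$\frac{-181553 - 456120}{j{\left(1 \right)} - \left(201852 + J\right)} = \frac{-181553 - 456120}{-30 - 275940} = - \frac{637673}{-30 - 275940} = - \frac{637673}{-275970} = \left(-637673\right) \left(- \frac{1}{275970}\right) = \frac{637673}{275970}$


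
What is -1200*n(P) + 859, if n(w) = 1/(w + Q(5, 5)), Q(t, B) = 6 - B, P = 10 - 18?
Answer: 7213/7 ≈ 1030.4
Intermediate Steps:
P = -8
n(w) = 1/(1 + w) (n(w) = 1/(w + (6 - 1*5)) = 1/(w + (6 - 5)) = 1/(w + 1) = 1/(1 + w))
-1200*n(P) + 859 = -1200/(1 - 8) + 859 = -1200/(-7) + 859 = -1200*(-1/7) + 859 = 1200/7 + 859 = 7213/7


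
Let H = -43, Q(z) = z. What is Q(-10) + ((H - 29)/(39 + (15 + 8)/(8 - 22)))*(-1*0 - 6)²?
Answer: -41518/523 ≈ -79.384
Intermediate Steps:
Q(-10) + ((H - 29)/(39 + (15 + 8)/(8 - 22)))*(-1*0 - 6)² = -10 + ((-43 - 29)/(39 + (15 + 8)/(8 - 22)))*(-1*0 - 6)² = -10 + (-72/(39 + 23/(-14)))*(0 - 6)² = -10 - 72/(39 + 23*(-1/14))*(-6)² = -10 - 72/(39 - 23/14)*36 = -10 - 72/523/14*36 = -10 - 72*14/523*36 = -10 - 1008/523*36 = -10 - 36288/523 = -41518/523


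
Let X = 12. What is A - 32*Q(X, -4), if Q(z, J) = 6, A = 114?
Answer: -78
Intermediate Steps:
A - 32*Q(X, -4) = 114 - 32*6 = 114 - 192 = -78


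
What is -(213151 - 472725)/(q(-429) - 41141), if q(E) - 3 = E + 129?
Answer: -129787/20719 ≈ -6.2642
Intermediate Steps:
q(E) = 132 + E (q(E) = 3 + (E + 129) = 3 + (129 + E) = 132 + E)
-(213151 - 472725)/(q(-429) - 41141) = -(213151 - 472725)/((132 - 429) - 41141) = -(-259574)/(-297 - 41141) = -(-259574)/(-41438) = -(-259574)*(-1)/41438 = -1*129787/20719 = -129787/20719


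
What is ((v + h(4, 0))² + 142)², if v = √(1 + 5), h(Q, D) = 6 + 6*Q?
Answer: 1119904 + 125760*√6 ≈ 1.4280e+6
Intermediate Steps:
v = √6 ≈ 2.4495
((v + h(4, 0))² + 142)² = ((√6 + (6 + 6*4))² + 142)² = ((√6 + (6 + 24))² + 142)² = ((√6 + 30)² + 142)² = ((30 + √6)² + 142)² = (142 + (30 + √6)²)²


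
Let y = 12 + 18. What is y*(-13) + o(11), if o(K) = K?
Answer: -379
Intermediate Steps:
y = 30
y*(-13) + o(11) = 30*(-13) + 11 = -390 + 11 = -379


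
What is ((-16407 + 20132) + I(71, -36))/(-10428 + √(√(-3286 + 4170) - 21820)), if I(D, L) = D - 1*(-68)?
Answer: -3864/(10428 - I*√(21820 - 2*√221)) ≈ -0.37047 - 0.0052442*I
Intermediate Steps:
I(D, L) = 68 + D (I(D, L) = D + 68 = 68 + D)
((-16407 + 20132) + I(71, -36))/(-10428 + √(√(-3286 + 4170) - 21820)) = ((-16407 + 20132) + (68 + 71))/(-10428 + √(√(-3286 + 4170) - 21820)) = (3725 + 139)/(-10428 + √(√884 - 21820)) = 3864/(-10428 + √(2*√221 - 21820)) = 3864/(-10428 + √(-21820 + 2*√221))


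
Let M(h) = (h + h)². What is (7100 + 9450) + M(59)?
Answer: 30474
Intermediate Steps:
M(h) = 4*h² (M(h) = (2*h)² = 4*h²)
(7100 + 9450) + M(59) = (7100 + 9450) + 4*59² = 16550 + 4*3481 = 16550 + 13924 = 30474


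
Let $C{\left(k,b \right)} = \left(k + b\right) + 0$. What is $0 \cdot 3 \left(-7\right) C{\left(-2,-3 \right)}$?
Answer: $0$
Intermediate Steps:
$C{\left(k,b \right)} = b + k$ ($C{\left(k,b \right)} = \left(b + k\right) + 0 = b + k$)
$0 \cdot 3 \left(-7\right) C{\left(-2,-3 \right)} = 0 \cdot 3 \left(-7\right) \left(-3 - 2\right) = 0 \left(-7\right) \left(-5\right) = 0 \left(-5\right) = 0$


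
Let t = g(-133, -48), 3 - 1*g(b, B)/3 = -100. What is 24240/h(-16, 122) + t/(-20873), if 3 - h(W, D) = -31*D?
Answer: 100958391/15800861 ≈ 6.3894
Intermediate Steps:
g(b, B) = 309 (g(b, B) = 9 - 3*(-100) = 9 + 300 = 309)
t = 309
h(W, D) = 3 + 31*D (h(W, D) = 3 - (-31)*D = 3 + 31*D)
24240/h(-16, 122) + t/(-20873) = 24240/(3 + 31*122) + 309/(-20873) = 24240/(3 + 3782) + 309*(-1/20873) = 24240/3785 - 309/20873 = 24240*(1/3785) - 309/20873 = 4848/757 - 309/20873 = 100958391/15800861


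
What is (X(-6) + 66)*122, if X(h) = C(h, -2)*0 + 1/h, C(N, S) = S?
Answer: 24095/3 ≈ 8031.7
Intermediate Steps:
X(h) = 1/h (X(h) = -2*0 + 1/h = 0 + 1/h = 1/h)
(X(-6) + 66)*122 = (1/(-6) + 66)*122 = (-1/6 + 66)*122 = (395/6)*122 = 24095/3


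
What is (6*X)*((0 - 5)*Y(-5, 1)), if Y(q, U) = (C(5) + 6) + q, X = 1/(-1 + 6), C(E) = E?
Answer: -36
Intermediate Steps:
X = 1/5 ≈ 0.20000
Y(q, U) = 11 + q (Y(q, U) = (5 + 6) + q = 11 + q)
(6*X)*((0 - 5)*Y(-5, 1)) = (6*(1/5))*((0 - 5)*(11 - 5)) = 6*(-5*6)/5 = (6/5)*(-30) = -36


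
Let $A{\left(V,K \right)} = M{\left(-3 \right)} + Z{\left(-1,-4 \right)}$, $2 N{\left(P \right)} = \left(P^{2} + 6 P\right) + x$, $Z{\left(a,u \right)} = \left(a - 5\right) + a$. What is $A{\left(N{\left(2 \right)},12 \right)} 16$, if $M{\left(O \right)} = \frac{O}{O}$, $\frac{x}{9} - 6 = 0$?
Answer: $-96$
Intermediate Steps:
$x = 54$ ($x = 54 + 9 \cdot 0 = 54 + 0 = 54$)
$M{\left(O \right)} = 1$
$Z{\left(a,u \right)} = -5 + 2 a$ ($Z{\left(a,u \right)} = \left(-5 + a\right) + a = -5 + 2 a$)
$N{\left(P \right)} = 27 + \frac{P^{2}}{2} + 3 P$ ($N{\left(P \right)} = \frac{\left(P^{2} + 6 P\right) + 54}{2} = \frac{54 + P^{2} + 6 P}{2} = 27 + \frac{P^{2}}{2} + 3 P$)
$A{\left(V,K \right)} = -6$ ($A{\left(V,K \right)} = 1 + \left(-5 + 2 \left(-1\right)\right) = 1 - 7 = -6$)
$A{\left(N{\left(2 \right)},12 \right)} 16 = \left(-6\right) 16 = -96$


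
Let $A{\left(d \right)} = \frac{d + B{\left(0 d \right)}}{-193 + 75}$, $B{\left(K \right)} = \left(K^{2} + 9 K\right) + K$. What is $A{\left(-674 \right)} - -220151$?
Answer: $\frac{12989246}{59} \approx 2.2016 \cdot 10^{5}$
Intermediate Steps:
$B{\left(K \right)} = K^{2} + 10 K$
$A{\left(d \right)} = - \frac{d}{118}$ ($A{\left(d \right)} = \frac{d + 0 d \left(10 + 0 d\right)}{-193 + 75} = \frac{d + 0 \left(10 + 0\right)}{-118} = \left(d + 0 \cdot 10\right) \left(- \frac{1}{118}\right) = \left(d + 0\right) \left(- \frac{1}{118}\right) = d \left(- \frac{1}{118}\right) = - \frac{d}{118}$)
$A{\left(-674 \right)} - -220151 = \left(- \frac{1}{118}\right) \left(-674\right) - -220151 = \frac{337}{59} + 220151 = \frac{12989246}{59}$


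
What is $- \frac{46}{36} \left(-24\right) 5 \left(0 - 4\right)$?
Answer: $- \frac{1840}{3} \approx -613.33$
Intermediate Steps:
$- \frac{46}{36} \left(-24\right) 5 \left(0 - 4\right) = \left(-46\right) \frac{1}{36} \left(-24\right) 5 \left(0 - 4\right) = \left(- \frac{23}{18}\right) \left(-24\right) 5 \left(-4\right) = \frac{92}{3} \left(-20\right) = - \frac{1840}{3}$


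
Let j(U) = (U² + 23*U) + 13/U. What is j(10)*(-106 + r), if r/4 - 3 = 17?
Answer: -43069/5 ≈ -8613.8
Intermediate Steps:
r = 80 (r = 12 + 4*17 = 12 + 68 = 80)
j(U) = U² + 13/U + 23*U
j(10)*(-106 + r) = ((13 + 10²*(23 + 10))/10)*(-106 + 80) = ((13 + 100*33)/10)*(-26) = ((13 + 3300)/10)*(-26) = ((⅒)*3313)*(-26) = (3313/10)*(-26) = -43069/5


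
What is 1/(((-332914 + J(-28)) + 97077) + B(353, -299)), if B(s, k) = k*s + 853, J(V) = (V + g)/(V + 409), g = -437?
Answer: -127/43247592 ≈ -2.9366e-6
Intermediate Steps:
J(V) = (-437 + V)/(409 + V) (J(V) = (V - 437)/(V + 409) = (-437 + V)/(409 + V))
B(s, k) = 853 + k*s
1/(((-332914 + J(-28)) + 97077) + B(353, -299)) = 1/(((-332914 + (-437 - 28)/(409 - 28)) + 97077) + (853 - 299*353)) = 1/(((-332914 - 465/381) + 97077) + (853 - 105547)) = 1/(((-332914 + (1/381)*(-465)) + 97077) - 104694) = 1/(((-332914 - 155/127) + 97077) - 104694) = 1/((-42280233/127 + 97077) - 104694) = 1/(-29951454/127 - 104694) = 1/(-43247592/127) = -127/43247592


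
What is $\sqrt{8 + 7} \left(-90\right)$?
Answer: $- 90 \sqrt{15} \approx -348.57$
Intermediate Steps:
$\sqrt{8 + 7} \left(-90\right) = \sqrt{15} \left(-90\right) = - 90 \sqrt{15}$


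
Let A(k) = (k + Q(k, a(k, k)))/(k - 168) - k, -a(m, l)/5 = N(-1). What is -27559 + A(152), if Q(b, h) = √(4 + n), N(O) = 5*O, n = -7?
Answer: -55441/2 - I*√3/16 ≈ -27721.0 - 0.10825*I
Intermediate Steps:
a(m, l) = 25 (a(m, l) = -25*(-1) = -5*(-5) = 25)
Q(b, h) = I*√3 (Q(b, h) = √(4 - 7) = √(-3) = I*√3)
A(k) = -k + (k + I*√3)/(-168 + k) (A(k) = (k + I*√3)/(k - 168) - k = (k + I*√3)/(-168 + k) - k = -k + (k + I*√3)/(-168 + k))
-27559 + A(152) = -27559 + (-1*152² + 169*152 + I*√3)/(-168 + 152) = -27559 + (-1*23104 + 25688 + I*√3)/(-16) = -27559 - (-23104 + 25688 + I*√3)/16 = -27559 - (2584 + I*√3)/16 = -27559 + (-323/2 - I*√3/16) = -55441/2 - I*√3/16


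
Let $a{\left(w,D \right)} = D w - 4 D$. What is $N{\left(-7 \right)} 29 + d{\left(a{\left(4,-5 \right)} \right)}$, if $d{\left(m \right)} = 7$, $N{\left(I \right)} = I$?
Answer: $-196$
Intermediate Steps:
$a{\left(w,D \right)} = - 4 D + D w$
$N{\left(-7 \right)} 29 + d{\left(a{\left(4,-5 \right)} \right)} = \left(-7\right) 29 + 7 = -203 + 7 = -196$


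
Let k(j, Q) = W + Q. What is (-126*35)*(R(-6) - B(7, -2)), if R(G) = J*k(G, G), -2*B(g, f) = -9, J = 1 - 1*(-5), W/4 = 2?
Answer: -33075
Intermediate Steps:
W = 8 (W = 4*2 = 8)
J = 6 (J = 1 + 5 = 6)
B(g, f) = 9/2 (B(g, f) = -½*(-9) = 9/2)
k(j, Q) = 8 + Q
R(G) = 48 + 6*G (R(G) = 6*(8 + G) = 48 + 6*G)
(-126*35)*(R(-6) - B(7, -2)) = (-126*35)*((48 + 6*(-6)) - 1*9/2) = -4410*((48 - 36) - 9/2) = -4410*(12 - 9/2) = -4410*15/2 = -33075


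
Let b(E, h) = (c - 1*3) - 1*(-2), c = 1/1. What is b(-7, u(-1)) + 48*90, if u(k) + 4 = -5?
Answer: 4320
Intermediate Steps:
c = 1
u(k) = -9 (u(k) = -4 - 5 = -9)
b(E, h) = 0 (b(E, h) = (1 - 1*3) - 1*(-2) = (1 - 3) + 2 = -2 + 2 = 0)
b(-7, u(-1)) + 48*90 = 0 + 48*90 = 0 + 4320 = 4320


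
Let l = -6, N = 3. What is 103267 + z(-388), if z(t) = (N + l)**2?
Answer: 103276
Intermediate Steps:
z(t) = 9 (z(t) = (3 - 6)**2 = (-3)**2 = 9)
103267 + z(-388) = 103267 + 9 = 103276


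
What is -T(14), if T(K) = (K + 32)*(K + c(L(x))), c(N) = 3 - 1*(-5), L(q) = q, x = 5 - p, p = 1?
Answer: -1012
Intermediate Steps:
x = 4 (x = 5 - 1*1 = 5 - 1 = 4)
c(N) = 8 (c(N) = 3 + 5 = 8)
T(K) = (8 + K)*(32 + K) (T(K) = (K + 32)*(K + 8) = (32 + K)*(8 + K) = (8 + K)*(32 + K))
-T(14) = -(256 + 14² + 40*14) = -(256 + 196 + 560) = -1*1012 = -1012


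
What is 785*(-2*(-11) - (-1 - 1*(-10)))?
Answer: 10205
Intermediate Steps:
785*(-2*(-11) - (-1 - 1*(-10))) = 785*(22 - (-1 + 10)) = 785*(22 - 1*9) = 785*(22 - 9) = 785*13 = 10205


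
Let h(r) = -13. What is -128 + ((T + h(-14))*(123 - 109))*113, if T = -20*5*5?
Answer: -811694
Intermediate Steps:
T = -500 (T = -5*20*5 = -100*5 = -500)
-128 + ((T + h(-14))*(123 - 109))*113 = -128 + ((-500 - 13)*(123 - 109))*113 = -128 - 513*14*113 = -128 - 7182*113 = -128 - 811566 = -811694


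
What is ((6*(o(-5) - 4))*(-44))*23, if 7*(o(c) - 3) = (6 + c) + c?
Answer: 66792/7 ≈ 9541.7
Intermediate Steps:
o(c) = 27/7 + 2*c/7 (o(c) = 3 + ((6 + c) + c)/7 = 3 + (6 + 2*c)/7 = 3 + (6/7 + 2*c/7) = 27/7 + 2*c/7)
((6*(o(-5) - 4))*(-44))*23 = ((6*((27/7 + (2/7)*(-5)) - 4))*(-44))*23 = ((6*((27/7 - 10/7) - 4))*(-44))*23 = ((6*(17/7 - 4))*(-44))*23 = ((6*(-11/7))*(-44))*23 = -66/7*(-44)*23 = (2904/7)*23 = 66792/7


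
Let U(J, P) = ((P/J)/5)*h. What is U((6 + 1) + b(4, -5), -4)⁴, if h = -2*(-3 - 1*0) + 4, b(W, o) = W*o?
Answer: 4096/28561 ≈ 0.14341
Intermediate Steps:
h = 10 (h = -2*(-3 + 0) + 4 = -2*(-3) + 4 = 6 + 4 = 10)
U(J, P) = 2*P/J (U(J, P) = ((P/J)/5)*10 = ((P/J)*(⅕))*10 = (P/(5*J))*10 = 2*P/J)
U((6 + 1) + b(4, -5), -4)⁴ = (2*(-4)/((6 + 1) + 4*(-5)))⁴ = (2*(-4)/(7 - 20))⁴ = (2*(-4)/(-13))⁴ = (2*(-4)*(-1/13))⁴ = (8/13)⁴ = 4096/28561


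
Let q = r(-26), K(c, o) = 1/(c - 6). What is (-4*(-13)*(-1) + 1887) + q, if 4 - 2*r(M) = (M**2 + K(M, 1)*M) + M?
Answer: 48371/32 ≈ 1511.6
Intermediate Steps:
K(c, o) = 1/(-6 + c)
r(M) = 2 - M/2 - M**2/2 - M/(2*(-6 + M)) (r(M) = 2 - ((M**2 + M/(-6 + M)) + M)/2 = 2 - (M + M**2 + M/(-6 + M))/2 = 2 + (-M/2 - M**2/2 - M/(2*(-6 + M))) = 2 - M/2 - M**2/2 - M/(2*(-6 + M)))
q = -10349/32 (q = (-1*(-26) + (-6 - 26)*(4 - 1*(-26) - 1*(-26)**2))/(2*(-6 - 26)) = (1/2)*(26 - 32*(4 + 26 - 1*676))/(-32) = (1/2)*(-1/32)*(26 - 32*(4 + 26 - 676)) = (1/2)*(-1/32)*(26 - 32*(-646)) = (1/2)*(-1/32)*(26 + 20672) = (1/2)*(-1/32)*20698 = -10349/32 ≈ -323.41)
(-4*(-13)*(-1) + 1887) + q = (-4*(-13)*(-1) + 1887) - 10349/32 = (52*(-1) + 1887) - 10349/32 = (-52 + 1887) - 10349/32 = 1835 - 10349/32 = 48371/32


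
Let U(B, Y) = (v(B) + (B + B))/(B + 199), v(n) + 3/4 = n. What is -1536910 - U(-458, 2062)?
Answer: -1592244259/1036 ≈ -1.5369e+6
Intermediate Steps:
v(n) = -3/4 + n
U(B, Y) = (-3/4 + 3*B)/(199 + B) (U(B, Y) = ((-3/4 + B) + (B + B))/(B + 199) = ((-3/4 + B) + 2*B)/(199 + B) = (-3/4 + 3*B)/(199 + B))
-1536910 - U(-458, 2062) = -1536910 - 3*(-1 + 4*(-458))/(4*(199 - 458)) = -1536910 - 3*(-1 - 1832)/(4*(-259)) = -1536910 - 3*(-1)*(-1833)/(4*259) = -1536910 - 1*5499/1036 = -1536910 - 5499/1036 = -1592244259/1036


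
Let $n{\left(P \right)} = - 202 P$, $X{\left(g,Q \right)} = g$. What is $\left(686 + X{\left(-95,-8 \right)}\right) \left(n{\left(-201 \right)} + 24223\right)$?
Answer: $38311575$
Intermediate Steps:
$\left(686 + X{\left(-95,-8 \right)}\right) \left(n{\left(-201 \right)} + 24223\right) = \left(686 - 95\right) \left(\left(-202\right) \left(-201\right) + 24223\right) = 591 \left(40602 + 24223\right) = 591 \cdot 64825 = 38311575$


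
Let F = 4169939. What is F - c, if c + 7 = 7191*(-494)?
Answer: 7722300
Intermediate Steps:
c = -3552361 (c = -7 + 7191*(-494) = -7 - 3552354 = -3552361)
F - c = 4169939 - 1*(-3552361) = 4169939 + 3552361 = 7722300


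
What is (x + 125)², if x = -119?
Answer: 36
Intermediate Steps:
(x + 125)² = (-119 + 125)² = 6² = 36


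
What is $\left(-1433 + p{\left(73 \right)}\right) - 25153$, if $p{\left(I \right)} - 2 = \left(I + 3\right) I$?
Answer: $-21036$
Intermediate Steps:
$p{\left(I \right)} = 2 + I \left(3 + I\right)$ ($p{\left(I \right)} = 2 + \left(I + 3\right) I = 2 + \left(3 + I\right) I = 2 + I \left(3 + I\right)$)
$\left(-1433 + p{\left(73 \right)}\right) - 25153 = \left(-1433 + \left(2 + 73^{2} + 3 \cdot 73\right)\right) - 25153 = \left(-1433 + \left(2 + 5329 + 219\right)\right) - 25153 = \left(-1433 + 5550\right) - 25153 = 4117 - 25153 = -21036$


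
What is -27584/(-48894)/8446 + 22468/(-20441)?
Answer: -2319448191572/2110322319321 ≈ -1.0991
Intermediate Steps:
-27584/(-48894)/8446 + 22468/(-20441) = -27584*(-1/48894)*(1/8446) + 22468*(-1/20441) = (13792/24447)*(1/8446) - 22468/20441 = 6896/103239681 - 22468/20441 = -2319448191572/2110322319321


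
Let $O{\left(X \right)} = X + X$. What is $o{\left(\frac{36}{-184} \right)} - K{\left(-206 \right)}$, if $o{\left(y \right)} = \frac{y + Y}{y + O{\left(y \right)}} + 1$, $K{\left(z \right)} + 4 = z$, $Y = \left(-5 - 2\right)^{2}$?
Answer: $\frac{3452}{27} \approx 127.85$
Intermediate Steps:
$Y = 49$ ($Y = \left(-7\right)^{2} = 49$)
$O{\left(X \right)} = 2 X$
$K{\left(z \right)} = -4 + z$
$o{\left(y \right)} = 1 + \frac{49 + y}{3 y}$ ($o{\left(y \right)} = \frac{y + 49}{y + 2 y} + 1 = \frac{49 + y}{3 y} + 1 = 1 + \frac{49 + y}{3 y}$)
$o{\left(\frac{36}{-184} \right)} - K{\left(-206 \right)} = \frac{49 + 4 \frac{36}{-184}}{3 \frac{36}{-184}} - \left(-4 - 206\right) = \frac{49 + 4 \cdot 36 \left(- \frac{1}{184}\right)}{3 \cdot 36 \left(- \frac{1}{184}\right)} - -210 = \frac{49 + 4 \left(- \frac{9}{46}\right)}{3 \left(- \frac{9}{46}\right)} + 210 = \frac{1}{3} \left(- \frac{46}{9}\right) \left(49 - \frac{18}{23}\right) + 210 = \frac{1}{3} \left(- \frac{46}{9}\right) \frac{1109}{23} + 210 = - \frac{2218}{27} + 210 = \frac{3452}{27}$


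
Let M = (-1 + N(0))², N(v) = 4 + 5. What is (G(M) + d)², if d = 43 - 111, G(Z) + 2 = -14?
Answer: 7056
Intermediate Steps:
N(v) = 9
M = 64 (M = (-1 + 9)² = 8² = 64)
G(Z) = -16 (G(Z) = -2 - 14 = -16)
d = -68
(G(M) + d)² = (-16 - 68)² = (-84)² = 7056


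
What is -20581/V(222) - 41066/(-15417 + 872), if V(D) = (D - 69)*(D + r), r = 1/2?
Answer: 439455464/198059265 ≈ 2.2188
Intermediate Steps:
r = ½ ≈ 0.50000
V(D) = (½ + D)*(-69 + D) (V(D) = (D - 69)*(D + ½) = (-69 + D)*(½ + D) = (½ + D)*(-69 + D))
-20581/V(222) - 41066/(-15417 + 872) = -20581/(-69/2 + 222² - 137/2*222) - 41066/(-15417 + 872) = -20581/(-69/2 + 49284 - 15207) - 41066/(-14545) = -20581/68085/2 - 41066*(-1/14545) = -20581*2/68085 + 41066/14545 = -41162/68085 + 41066/14545 = 439455464/198059265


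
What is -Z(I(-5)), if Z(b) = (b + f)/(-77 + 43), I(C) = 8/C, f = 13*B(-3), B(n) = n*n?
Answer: 577/170 ≈ 3.3941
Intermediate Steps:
B(n) = n²
f = 117 (f = 13*(-3)² = 13*9 = 117)
Z(b) = -117/34 - b/34 (Z(b) = (b + 117)/(-77 + 43) = (117 + b)/(-34) = (117 + b)*(-1/34) = -117/34 - b/34)
-Z(I(-5)) = -(-117/34 - 4/(17*(-5))) = -(-117/34 - 4*(-1)/(17*5)) = -(-117/34 - 1/34*(-8/5)) = -(-117/34 + 4/85) = -1*(-577/170) = 577/170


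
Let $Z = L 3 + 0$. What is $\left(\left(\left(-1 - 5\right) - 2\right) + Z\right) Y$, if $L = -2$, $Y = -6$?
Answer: $84$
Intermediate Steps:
$Z = -6$ ($Z = \left(-2\right) 3 + 0 = -6 + 0 = -6$)
$\left(\left(\left(-1 - 5\right) - 2\right) + Z\right) Y = \left(\left(\left(-1 - 5\right) - 2\right) - 6\right) \left(-6\right) = \left(\left(-6 - 2\right) - 6\right) \left(-6\right) = \left(-8 - 6\right) \left(-6\right) = \left(-14\right) \left(-6\right) = 84$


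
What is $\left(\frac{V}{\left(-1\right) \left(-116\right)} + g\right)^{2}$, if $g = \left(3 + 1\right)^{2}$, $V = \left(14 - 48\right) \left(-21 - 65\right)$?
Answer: $\frac{1428025}{841} \approx 1698.0$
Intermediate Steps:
$V = 2924$ ($V = \left(-34\right) \left(-86\right) = 2924$)
$g = 16$ ($g = 4^{2} = 16$)
$\left(\frac{V}{\left(-1\right) \left(-116\right)} + g\right)^{2} = \left(\frac{2924}{\left(-1\right) \left(-116\right)} + 16\right)^{2} = \left(\frac{2924}{116} + 16\right)^{2} = \left(2924 \cdot \frac{1}{116} + 16\right)^{2} = \left(\frac{731}{29} + 16\right)^{2} = \left(\frac{1195}{29}\right)^{2} = \frac{1428025}{841}$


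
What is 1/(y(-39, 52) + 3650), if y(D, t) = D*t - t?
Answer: 1/1570 ≈ 0.00063694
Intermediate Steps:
y(D, t) = -t + D*t
1/(y(-39, 52) + 3650) = 1/(52*(-1 - 39) + 3650) = 1/(52*(-40) + 3650) = 1/(-2080 + 3650) = 1/1570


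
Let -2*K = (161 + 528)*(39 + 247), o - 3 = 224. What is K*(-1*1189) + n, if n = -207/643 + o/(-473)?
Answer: 35629458723945/304139 ≈ 1.1715e+8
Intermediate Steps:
o = 227 (o = 3 + 224 = 227)
K = -98527 (K = -(161 + 528)*(39 + 247)/2 = -689*286/2 = -½*197054 = -98527)
n = -243872/304139 (n = -207/643 + 227/(-473) = -207*1/643 + 227*(-1/473) = -207/643 - 227/473 = -243872/304139 ≈ -0.80184)
K*(-1*1189) + n = -(-98527)*1189 - 243872/304139 = -98527*(-1189) - 243872/304139 = 117148603 - 243872/304139 = 35629458723945/304139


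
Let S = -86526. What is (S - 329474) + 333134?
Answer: -82866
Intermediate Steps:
(S - 329474) + 333134 = (-86526 - 329474) + 333134 = -416000 + 333134 = -82866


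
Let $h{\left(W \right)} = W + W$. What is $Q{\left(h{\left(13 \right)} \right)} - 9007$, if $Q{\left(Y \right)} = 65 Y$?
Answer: $-7317$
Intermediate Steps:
$h{\left(W \right)} = 2 W$
$Q{\left(h{\left(13 \right)} \right)} - 9007 = 65 \cdot 2 \cdot 13 - 9007 = 65 \cdot 26 - 9007 = 1690 - 9007 = -7317$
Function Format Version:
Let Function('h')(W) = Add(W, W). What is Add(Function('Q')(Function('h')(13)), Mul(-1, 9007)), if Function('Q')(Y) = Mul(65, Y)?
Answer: -7317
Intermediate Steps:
Function('h')(W) = Mul(2, W)
Add(Function('Q')(Function('h')(13)), Mul(-1, 9007)) = Add(Mul(65, Mul(2, 13)), Mul(-1, 9007)) = Add(Mul(65, 26), -9007) = Add(1690, -9007) = -7317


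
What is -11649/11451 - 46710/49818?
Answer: -5632354/2881141 ≈ -1.9549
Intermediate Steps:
-11649/11451 - 46710/49818 = -11649*1/11451 - 46710*1/49818 = -353/347 - 7785/8303 = -5632354/2881141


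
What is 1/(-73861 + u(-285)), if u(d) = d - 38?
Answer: -1/74184 ≈ -1.3480e-5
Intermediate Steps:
u(d) = -38 + d
1/(-73861 + u(-285)) = 1/(-73861 + (-38 - 285)) = 1/(-73861 - 323) = 1/(-74184) = -1/74184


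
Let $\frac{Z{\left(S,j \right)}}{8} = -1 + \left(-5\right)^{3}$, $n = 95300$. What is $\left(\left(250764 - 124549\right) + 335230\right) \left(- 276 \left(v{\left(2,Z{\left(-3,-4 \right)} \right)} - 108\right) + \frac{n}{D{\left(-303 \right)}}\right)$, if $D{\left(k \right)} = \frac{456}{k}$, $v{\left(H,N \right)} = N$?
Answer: $\frac{4290646198935}{38} \approx 1.1291 \cdot 10^{11}$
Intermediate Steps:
$Z{\left(S,j \right)} = -1008$ ($Z{\left(S,j \right)} = 8 \left(-1 + \left(-5\right)^{3}\right) = 8 \left(-1 - 125\right) = 8 \left(-126\right) = -1008$)
$\left(\left(250764 - 124549\right) + 335230\right) \left(- 276 \left(v{\left(2,Z{\left(-3,-4 \right)} \right)} - 108\right) + \frac{n}{D{\left(-303 \right)}}\right) = \left(\left(250764 - 124549\right) + 335230\right) \left(- 276 \left(-1008 - 108\right) + \frac{95300}{456 \frac{1}{-303}}\right) = \left(126215 + 335230\right) \left(\left(-276\right) \left(-1116\right) + \frac{95300}{456 \left(- \frac{1}{303}\right)}\right) = 461445 \left(308016 + \frac{95300}{- \frac{152}{101}}\right) = 461445 \left(308016 + 95300 \left(- \frac{101}{152}\right)\right) = 461445 \left(308016 - \frac{2406325}{38}\right) = 461445 \cdot \frac{9298283}{38} = \frac{4290646198935}{38}$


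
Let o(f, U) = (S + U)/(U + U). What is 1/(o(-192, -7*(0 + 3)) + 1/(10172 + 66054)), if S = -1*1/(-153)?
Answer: 244914138/122422169 ≈ 2.0006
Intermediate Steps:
S = 1/153 (S = -1*(-1/153) = 1/153 ≈ 0.0065359)
o(f, U) = (1/153 + U)/(2*U) (o(f, U) = (1/153 + U)/(U + U) = (1/153 + U)/((2*U)) = (1/153 + U)*(1/(2*U)) = (1/153 + U)/(2*U))
1/(o(-192, -7*(0 + 3)) + 1/(10172 + 66054)) = 1/((1 + 153*(-7*(0 + 3)))/(306*((-7*(0 + 3)))) + 1/(10172 + 66054)) = 1/((1 + 153*(-7*3))/(306*((-7*3))) + 1/76226) = 1/((1/306)*(1 + 153*(-21))/(-21) + 1/76226) = 1/((1/306)*(-1/21)*(1 - 3213) + 1/76226) = 1/((1/306)*(-1/21)*(-3212) + 1/76226) = 1/(1606/3213 + 1/76226) = 1/(122422169/244914138) = 244914138/122422169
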